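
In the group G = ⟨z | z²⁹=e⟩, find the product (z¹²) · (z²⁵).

Compute (z¹²) · (z²⁵) by multiplying left to right and reducing via the relations at each step:
  (z¹²) · z²⁵ = z⁸

Answer: z⁸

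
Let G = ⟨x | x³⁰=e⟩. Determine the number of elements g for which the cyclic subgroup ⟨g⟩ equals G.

G is cyclic of order 30. An element generates G iff its order is 30, and a cyclic group of order 30 has exactly φ(30) = 8 such elements.

Answer: 8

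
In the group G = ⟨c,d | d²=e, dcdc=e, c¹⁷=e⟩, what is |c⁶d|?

Compute successive powers until reaching e:
  (c⁶d)¹ = c⁶d, (c⁶d)² = e.
The smallest positive k with (c⁶d)ᵏ = e is 2.

Answer: 2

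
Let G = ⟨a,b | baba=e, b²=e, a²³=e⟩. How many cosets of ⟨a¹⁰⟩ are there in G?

First find ord(a¹⁰) by computing successive powers:
  (a¹⁰)¹ = a¹⁰, (a¹⁰)² = a²⁰, (a¹⁰)³ = a⁷, (a¹⁰)⁴ = a¹⁷, (a¹⁰)⁵ = a⁴, (a¹⁰)⁶ = a¹⁴, (a¹⁰)⁷ = a, (a¹⁰)⁸ = a¹¹, (a¹⁰)⁹ = a²¹, (a¹⁰)¹⁰ = a⁸, (a¹⁰)¹¹ = a¹⁸, (a¹⁰)¹² = a⁵, (a¹⁰)¹³ = a¹⁵, (a¹⁰)¹⁴ = a², (a¹⁰)¹⁵ = a¹², (a¹⁰)¹⁶ = a²², (a¹⁰)¹⁷ = a⁹, (a¹⁰)¹⁸ = a¹⁹, (a¹⁰)¹⁹ = a⁶, (a¹⁰)²⁰ = a¹⁶, (a¹⁰)²¹ = a³, (a¹⁰)²² = a¹³, (a¹⁰)²³ = e.
So |⟨a¹⁰⟩| = ord(a¹⁰) = 23. With |G| = 46, by Lagrange [G : ⟨a¹⁰⟩] = 46/23 = 2.

Answer: 2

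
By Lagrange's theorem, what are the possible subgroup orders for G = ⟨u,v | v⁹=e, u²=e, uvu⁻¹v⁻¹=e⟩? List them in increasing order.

|G| = 18 = 2 · 3². By Lagrange's theorem the order of any subgroup divides 18; the divisors of 18 are 1, 2, 3, 6, 9, 18.

Answer: 1, 2, 3, 6, 9, 18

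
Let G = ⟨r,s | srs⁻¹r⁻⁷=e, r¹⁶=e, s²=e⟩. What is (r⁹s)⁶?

Compute successive powers of (r⁹s), reducing at each step:
  (r⁹s)²: (r⁹s) · r⁹ = r⁸s;   (r⁸s) · s = r⁸
  (r⁹s)³: (r⁸) · r⁹ = r;   r · s = rs
  (r⁹s)⁴: (rs) · r⁹ = s;   s · s = e
  (r⁹s)⁵: e · r⁹ = r⁹;   (r⁹) · s = r⁹s
  (r⁹s)⁶: (r⁹s) · r⁹ = r⁸s;   (r⁸s) · s = r⁸

Answer: r⁸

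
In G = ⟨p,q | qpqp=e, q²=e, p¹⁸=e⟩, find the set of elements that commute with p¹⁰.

⟨p¹⁰⟩ ⊆ C_G(p¹⁰) since powers of p¹⁰ commute with p¹⁰; so |C_G(p¹⁰)| ≥ |⟨p¹⁰⟩| = 9.
By orbit–stabilizer, |C_G(p¹⁰)| = |G| / |conj. class of p¹⁰| = 36 / 2 = 18.
The 18 elements commuting with p¹⁰ are {e, p, p², p³, p⁴, p⁵, p⁶, p⁷, p⁸, p⁹, p¹⁰, p¹¹, p¹², p¹³, p¹⁴, p¹⁵, p¹⁶, p¹⁷}.

Answer: {e, p, p², p³, p⁴, p⁵, p⁶, p⁷, p⁸, p⁹, p¹⁰, p¹¹, p¹², p¹³, p¹⁴, p¹⁵, p¹⁶, p¹⁷}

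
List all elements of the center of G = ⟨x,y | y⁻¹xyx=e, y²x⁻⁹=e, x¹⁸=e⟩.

An element z ∈ Z(G) iff z commutes with every generator.
For example x⁹ is central: (x⁹)·x = x¹⁰ = x·(x⁹); (x⁹)·y = y⁻¹ = y·(x⁹).
Whereas x ∉ Z(G) since x·y = xy ≠ x⁸y⁻¹ = y·x.
Checking each of the 36 elements this way gives Z(G) = {e, x⁹}, of order 2.

Answer: {e, x⁹}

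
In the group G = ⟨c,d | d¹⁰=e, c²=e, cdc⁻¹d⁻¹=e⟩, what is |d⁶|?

Compute successive powers until reaching e:
  (d⁶)¹ = d⁶, (d⁶)² = d², (d⁶)³ = d⁸, (d⁶)⁴ = d⁴, (d⁶)⁵ = e.
The smallest positive k with (d⁶)ᵏ = e is 5.

Answer: 5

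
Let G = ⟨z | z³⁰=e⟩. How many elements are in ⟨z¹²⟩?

|⟨z¹²⟩| equals the order of z¹². Compute successive powers until reaching e:
  (z¹²)¹ = z¹², (z¹²)² = z²⁴, (z¹²)³ = z⁶, (z¹²)⁴ = z¹⁸, (z¹²)⁵ = e.
The smallest positive k with (z¹²)ᵏ = e is 5, so |⟨z¹²⟩| = 5.

Answer: 5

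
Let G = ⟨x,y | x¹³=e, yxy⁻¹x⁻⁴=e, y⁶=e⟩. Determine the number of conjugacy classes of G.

The conjugacy classes (representative and size) are:
  [e] (size 1), [x⁴] (size 6), [x¹¹] (size 6), [x⁷y] (size 13), [x⁸y²] (size 13), [x¹²y³] (size 13), [x⁵y⁴] (size 13), [x¹¹y⁵] (size 13).
Class equation: 1 + 6 + 6 + 13 + 13 + 13 + 13 + 13 = 78 = |G|. So G has 8 conjugacy classes.

Answer: 8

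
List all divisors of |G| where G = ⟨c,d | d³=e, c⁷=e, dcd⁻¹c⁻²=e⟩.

|G| = 21 = 3 · 7. By Lagrange's theorem the order of any subgroup divides 21; the divisors of 21 are 1, 3, 7, 21.

Answer: 1, 3, 7, 21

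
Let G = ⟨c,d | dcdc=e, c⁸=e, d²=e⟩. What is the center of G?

An element z ∈ Z(G) iff z commutes with every generator.
For example c⁴ is central: (c⁴)·c = c⁵ = c·(c⁴); (c⁴)·d = c⁴d = d·(c⁴).
Whereas c ∉ Z(G) since c·d = cd ≠ c⁷d = d·c.
Checking each of the 16 elements this way gives Z(G) = {e, c⁴}, of order 2.

Answer: {e, c⁴}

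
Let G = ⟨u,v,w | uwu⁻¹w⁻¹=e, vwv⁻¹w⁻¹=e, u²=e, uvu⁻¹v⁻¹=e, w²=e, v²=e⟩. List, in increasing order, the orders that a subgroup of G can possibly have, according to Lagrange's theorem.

|G| = 8 = 2³. By Lagrange's theorem the order of any subgroup divides 8; the divisors of 8 are 1, 2, 4, 8.

Answer: 1, 2, 4, 8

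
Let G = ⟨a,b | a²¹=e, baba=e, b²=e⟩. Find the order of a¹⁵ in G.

Compute successive powers until reaching e:
  (a¹⁵)¹ = a¹⁵, (a¹⁵)² = a⁹, (a¹⁵)³ = a³, (a¹⁵)⁴ = a¹⁸, (a¹⁵)⁵ = a¹², (a¹⁵)⁶ = a⁶, (a¹⁵)⁷ = e.
The smallest positive k with (a¹⁵)ᵏ = e is 7.

Answer: 7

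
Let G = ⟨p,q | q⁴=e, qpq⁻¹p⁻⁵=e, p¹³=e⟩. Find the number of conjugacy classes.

The conjugacy classes (representative and size) are:
  [e] (size 1), [p] (size 4), [p²] (size 4), [p⁹] (size 4), [p¹²q] (size 13), [p⁴q²] (size 13), [p¹²q³] (size 13).
Class equation: 1 + 4 + 4 + 4 + 13 + 13 + 13 = 52 = |G|. So G has 7 conjugacy classes.

Answer: 7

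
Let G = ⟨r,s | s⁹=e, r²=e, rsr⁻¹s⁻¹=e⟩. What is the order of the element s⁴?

Compute successive powers until reaching e:
  (s⁴)¹ = s⁴, (s⁴)² = s⁸, (s⁴)³ = s³, (s⁴)⁴ = s⁷, (s⁴)⁵ = s², (s⁴)⁶ = s⁶, (s⁴)⁷ = s, (s⁴)⁸ = s⁵, (s⁴)⁹ = e.
The smallest positive k with (s⁴)ᵏ = e is 9.

Answer: 9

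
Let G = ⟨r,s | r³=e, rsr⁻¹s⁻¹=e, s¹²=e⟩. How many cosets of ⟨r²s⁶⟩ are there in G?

First find ord(r²s⁶) by computing successive powers:
  (r²s⁶)¹ = r²s⁶, (r²s⁶)² = r, (r²s⁶)³ = s⁶, (r²s⁶)⁴ = r², (r²s⁶)⁵ = rs⁶, (r²s⁶)⁶ = e.
So |⟨r²s⁶⟩| = ord(r²s⁶) = 6. With |G| = 36, by Lagrange [G : ⟨r²s⁶⟩] = 36/6 = 6.

Answer: 6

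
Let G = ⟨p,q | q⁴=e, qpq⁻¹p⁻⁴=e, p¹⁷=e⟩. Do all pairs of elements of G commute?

p·q = pq but q·p = p⁴q, so p·q ≠ q·p and G is not abelian.

Answer: No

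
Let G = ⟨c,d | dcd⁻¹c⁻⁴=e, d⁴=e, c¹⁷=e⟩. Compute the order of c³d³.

Compute successive powers until reaching e:
  (c³d³)¹ = c³d³, (c³d³)² = c⁸d², (c³d³)³ = c⁵d, (c³d³)⁴ = e.
The smallest positive k with (c³d³)ᵏ = e is 4.

Answer: 4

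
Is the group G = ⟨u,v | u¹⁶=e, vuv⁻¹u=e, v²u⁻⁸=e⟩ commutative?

u·v = uv but v·u = u⁷v⁻¹, so u·v ≠ v·u and G is not abelian.

Answer: No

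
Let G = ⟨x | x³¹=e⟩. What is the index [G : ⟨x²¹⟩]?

First find ord(x²¹) by computing successive powers:
  (x²¹)¹ = x²¹, (x²¹)² = x¹¹, (x²¹)³ = x, (x²¹)⁴ = x²², (x²¹)⁵ = x¹², (x²¹)⁶ = x², (x²¹)⁷ = x²³, (x²¹)⁸ = x¹³, (x²¹)⁹ = x³, (x²¹)¹⁰ = x²⁴, (x²¹)¹¹ = x¹⁴, (x²¹)¹² = x⁴, (x²¹)¹³ = x²⁵, (x²¹)¹⁴ = x¹⁵, (x²¹)¹⁵ = x⁵, (x²¹)¹⁶ = x²⁶, (x²¹)¹⁷ = x¹⁶, (x²¹)¹⁸ = x⁶, (x²¹)¹⁹ = x²⁷, (x²¹)²⁰ = x¹⁷, (x²¹)²¹ = x⁷, (x²¹)²² = x²⁸, (x²¹)²³ = x¹⁸, (x²¹)²⁴ = x⁸, (x²¹)²⁵ = x²⁹, (x²¹)²⁶ = x¹⁹, (x²¹)²⁷ = x⁹, (x²¹)²⁸ = x³⁰, (x²¹)²⁹ = x²⁰, (x²¹)³⁰ = x¹⁰, (x²¹)³¹ = e.
So |⟨x²¹⟩| = ord(x²¹) = 31. With |G| = 31, by Lagrange [G : ⟨x²¹⟩] = 31/31 = 1.

Answer: 1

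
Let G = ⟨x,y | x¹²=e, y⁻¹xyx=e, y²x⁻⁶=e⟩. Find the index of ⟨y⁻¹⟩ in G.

First find ord(y⁻¹) by computing successive powers:
  (y⁻¹)¹ = y⁻¹, (y⁻¹)² = x⁶, (y⁻¹)³ = y, (y⁻¹)⁴ = e.
So |⟨y⁻¹⟩| = ord(y⁻¹) = 4. With |G| = 24, by Lagrange [G : ⟨y⁻¹⟩] = 24/4 = 6.

Answer: 6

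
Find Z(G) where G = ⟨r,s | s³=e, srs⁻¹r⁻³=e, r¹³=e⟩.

An element z ∈ Z(G) iff z commutes with every generator.
For example e is central: e·r = r = r·e; e·s = s = s·e.
Whereas r ∉ Z(G) since r·s = rs ≠ r³s = s·r.
Checking each of the 39 elements this way gives Z(G) = {e}, of order 1.

Answer: {e}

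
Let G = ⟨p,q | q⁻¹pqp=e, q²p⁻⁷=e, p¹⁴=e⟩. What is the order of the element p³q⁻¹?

Compute successive powers until reaching e:
  (p³q⁻¹)¹ = p³q⁻¹, (p³q⁻¹)² = p⁷, (p³q⁻¹)³ = p³q, (p³q⁻¹)⁴ = e.
The smallest positive k with (p³q⁻¹)ᵏ = e is 4.

Answer: 4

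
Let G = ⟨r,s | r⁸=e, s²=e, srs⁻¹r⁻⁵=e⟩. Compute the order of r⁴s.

Compute successive powers until reaching e:
  (r⁴s)¹ = r⁴s, (r⁴s)² = e.
The smallest positive k with (r⁴s)ᵏ = e is 2.

Answer: 2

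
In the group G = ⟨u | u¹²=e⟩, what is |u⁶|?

Compute successive powers until reaching e:
  (u⁶)¹ = u⁶, (u⁶)² = e.
The smallest positive k with (u⁶)ᵏ = e is 2.

Answer: 2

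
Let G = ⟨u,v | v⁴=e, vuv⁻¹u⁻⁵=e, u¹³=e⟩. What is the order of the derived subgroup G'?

G' = [G, G] is generated by all commutators. The generator-pair commutators are: [u, v] = u⁹.
The subgroup they normally generate is {e, u, u², u³, u⁴, u⁵, u⁶, u⁷, u⁸, u⁹, u¹⁰, u¹¹, u¹²}, of order 13.
Check: |G/G'| = 52/13 = 4 is the order of the abelianisation.

Answer: 13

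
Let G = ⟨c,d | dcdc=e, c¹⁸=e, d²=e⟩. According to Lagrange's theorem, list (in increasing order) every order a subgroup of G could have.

|G| = 36 = 2² · 3². By Lagrange's theorem the order of any subgroup divides 36; the divisors of 36 are 1, 2, 3, 4, 6, 9, 12, 18, 36.

Answer: 1, 2, 3, 4, 6, 9, 12, 18, 36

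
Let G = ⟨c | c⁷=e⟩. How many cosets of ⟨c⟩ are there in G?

First find ord(c) by computing successive powers:
  c¹ = c, c² = c², c³ = c³, c⁴ = c⁴, c⁵ = c⁵, c⁶ = c⁶, c⁷ = e.
So |⟨c⟩| = ord(c) = 7. With |G| = 7, by Lagrange [G : ⟨c⟩] = 7/7 = 1.

Answer: 1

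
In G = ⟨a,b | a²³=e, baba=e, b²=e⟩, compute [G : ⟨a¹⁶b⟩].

First find ord(a¹⁶b) by computing successive powers:
  (a¹⁶b)¹ = a¹⁶b, (a¹⁶b)² = e.
So |⟨a¹⁶b⟩| = ord(a¹⁶b) = 2. With |G| = 46, by Lagrange [G : ⟨a¹⁶b⟩] = 46/2 = 23.

Answer: 23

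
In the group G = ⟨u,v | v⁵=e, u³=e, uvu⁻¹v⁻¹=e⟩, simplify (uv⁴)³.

Compute successive powers of (uv⁴), reducing at each step:
  (uv⁴)²: (uv⁴) · u = u²v⁴;   (u²v⁴) · v⁴ = u²v³
  (uv⁴)³: (u²v³) · u = v³;   (v³) · v⁴ = v²

Answer: v²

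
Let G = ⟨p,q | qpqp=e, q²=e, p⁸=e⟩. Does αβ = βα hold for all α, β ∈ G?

p·q = pq but q·p = p⁷q, so p·q ≠ q·p and G is not abelian.

Answer: No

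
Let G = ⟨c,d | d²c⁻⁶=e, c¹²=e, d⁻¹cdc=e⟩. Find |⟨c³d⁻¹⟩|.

|⟨c³d⁻¹⟩| equals the order of c³d⁻¹. Compute successive powers until reaching e:
  (c³d⁻¹)¹ = c³d⁻¹, (c³d⁻¹)² = c⁶, (c³d⁻¹)³ = c³d, (c³d⁻¹)⁴ = e.
The smallest positive k with (c³d⁻¹)ᵏ = e is 4, so |⟨c³d⁻¹⟩| = 4.

Answer: 4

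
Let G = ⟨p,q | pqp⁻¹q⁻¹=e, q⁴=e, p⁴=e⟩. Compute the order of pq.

Compute successive powers until reaching e:
  (pq)¹ = pq, (pq)² = p²q², (pq)³ = p³q³, (pq)⁴ = e.
The smallest positive k with (pq)ᵏ = e is 4.

Answer: 4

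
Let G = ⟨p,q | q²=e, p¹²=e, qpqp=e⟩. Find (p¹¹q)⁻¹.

The order of (p¹¹q) is 2 (smallest k with (p¹¹q)ᵏ = e), so (p¹¹q)⁻¹ = (p¹¹q)¹ = p¹¹q.
Check: (p¹¹q) · (p¹¹q) → (p¹¹q) · p¹¹ = q;   q · q = e, giving e as required.

Answer: p¹¹q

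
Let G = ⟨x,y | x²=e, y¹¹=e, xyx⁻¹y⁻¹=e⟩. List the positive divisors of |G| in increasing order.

|G| = 22 = 2 · 11. By Lagrange's theorem the order of any subgroup divides 22; the divisors of 22 are 1, 2, 11, 22.

Answer: 1, 2, 11, 22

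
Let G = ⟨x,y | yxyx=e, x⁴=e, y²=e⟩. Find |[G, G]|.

G' = [G, G] is generated by all commutators. The generator-pair commutators are: [x, y] = x².
The subgroup they normally generate is {e, x²}, of order 2.
Check: |G/G'| = 8/2 = 4 is the order of the abelianisation.

Answer: 2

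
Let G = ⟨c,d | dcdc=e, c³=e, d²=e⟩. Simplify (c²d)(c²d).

Compute (c²d) · (c²d) by multiplying left to right and reducing via the relations at each step:
  (c²d) · c² = d
  d · d = e

Answer: e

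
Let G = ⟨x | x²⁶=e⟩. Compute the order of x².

Compute successive powers until reaching e:
  (x²)¹ = x², (x²)² = x⁴, (x²)³ = x⁶, (x²)⁴ = x⁸, (x²)⁵ = x¹⁰, (x²)⁶ = x¹², (x²)⁷ = x¹⁴, (x²)⁸ = x¹⁶, (x²)⁹ = x¹⁸, (x²)¹⁰ = x²⁰, (x²)¹¹ = x²², (x²)¹² = x²⁴, (x²)¹³ = e.
The smallest positive k with (x²)ᵏ = e is 13.

Answer: 13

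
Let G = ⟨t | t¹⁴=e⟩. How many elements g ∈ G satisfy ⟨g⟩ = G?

G is cyclic of order 14. An element generates G iff its order is 14, and a cyclic group of order 14 has exactly φ(14) = 6 such elements.

Answer: 6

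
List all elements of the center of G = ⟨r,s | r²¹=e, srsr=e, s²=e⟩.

An element z ∈ Z(G) iff z commutes with every generator.
For example e is central: e·r = r = r·e; e·s = s = s·e.
Whereas r ∉ Z(G) since r·s = rs ≠ r²⁰s = s·r.
Checking each of the 42 elements this way gives Z(G) = {e}, of order 1.

Answer: {e}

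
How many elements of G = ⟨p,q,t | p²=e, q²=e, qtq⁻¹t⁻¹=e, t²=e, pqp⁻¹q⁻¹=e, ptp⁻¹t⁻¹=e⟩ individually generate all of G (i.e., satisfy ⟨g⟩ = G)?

⟨g⟩ = G would require ord(g) = |G| = 8, but the maximum element order in G is 2 < 8. So G is not cyclic and no single element generates it: the count is 0.

Answer: 0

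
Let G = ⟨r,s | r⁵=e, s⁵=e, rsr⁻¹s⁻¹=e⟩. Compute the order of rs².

Compute successive powers until reaching e:
  (rs²)¹ = rs², (rs²)² = r²s⁴, (rs²)³ = r³s, (rs²)⁴ = r⁴s³, (rs²)⁵ = e.
The smallest positive k with (rs²)ᵏ = e is 5.

Answer: 5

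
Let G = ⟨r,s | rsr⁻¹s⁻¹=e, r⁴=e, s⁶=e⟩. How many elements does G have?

Enumerate words in the generators, reducing via the relations: the distinct elements are
  {e, r, s, rs, r², r³, s², s³, s⁴, s⁵, rs², rs³, rs⁴, rs⁵, r²s, r³s, r²s², r²s³, r²s⁴, r²s⁵, r³s², r³s³, r³s⁴, r³s⁵}.
No further products give new elements, so |G| = 24.

Answer: 24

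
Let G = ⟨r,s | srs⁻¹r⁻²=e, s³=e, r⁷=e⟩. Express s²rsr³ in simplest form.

Multiply left to right, reducing at each step:
  (s²) · r = r⁴s²
  (r⁴s²) · s = r⁴
  (r⁴) · r³ = e

Answer: e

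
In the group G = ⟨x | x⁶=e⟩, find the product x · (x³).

Compute x · (x³) by multiplying left to right and reducing via the relations at each step:
  x · x³ = x⁴

Answer: x⁴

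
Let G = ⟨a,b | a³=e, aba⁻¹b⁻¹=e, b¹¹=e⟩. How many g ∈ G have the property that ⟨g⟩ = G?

G is cyclic of order 33. An element generates G iff its order is 33, and a cyclic group of order 33 has exactly φ(33) = 20 such elements.

Answer: 20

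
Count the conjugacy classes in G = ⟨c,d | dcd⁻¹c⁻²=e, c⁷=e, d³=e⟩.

The conjugacy classes (representative and size) are:
  [e] (size 1), [c²] (size 3), [c⁵] (size 3), [d] (size 7), [d²] (size 7).
Class equation: 1 + 3 + 3 + 7 + 7 = 21 = |G|. So G has 5 conjugacy classes.

Answer: 5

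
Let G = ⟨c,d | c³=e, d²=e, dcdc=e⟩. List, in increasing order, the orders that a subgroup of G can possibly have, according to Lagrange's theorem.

|G| = 6 = 2 · 3. By Lagrange's theorem the order of any subgroup divides 6; the divisors of 6 are 1, 2, 3, 6.

Answer: 1, 2, 3, 6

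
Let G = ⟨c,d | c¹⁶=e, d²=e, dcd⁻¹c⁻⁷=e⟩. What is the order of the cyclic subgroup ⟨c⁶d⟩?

|⟨c⁶d⟩| equals the order of c⁶d. Compute successive powers until reaching e:
  (c⁶d)¹ = c⁶d, (c⁶d)² = e.
The smallest positive k with (c⁶d)ᵏ = e is 2, so |⟨c⁶d⟩| = 2.

Answer: 2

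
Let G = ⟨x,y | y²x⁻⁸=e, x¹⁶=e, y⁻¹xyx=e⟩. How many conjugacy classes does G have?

The conjugacy classes (representative and size) are:
  [e] (size 1), [x] (size 2), [x¹⁴] (size 2), [x³] (size 2), [x¹²] (size 2), [x⁵] (size 2), [x¹⁰] (size 2), [x⁷] (size 2), [x⁸] (size 1), [x⁶y] (size 8), [x³y⁻¹] (size 8).
Class equation: 1 + 2 + 2 + 2 + 2 + 2 + 2 + 2 + 1 + 8 + 8 = 32 = |G|. So G has 11 conjugacy classes.

Answer: 11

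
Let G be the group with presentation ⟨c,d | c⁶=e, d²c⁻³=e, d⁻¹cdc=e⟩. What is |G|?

Enumerate words in the generators, reducing via the relations: the distinct elements are
  {c, d, e, cd, c², c³, c⁴, c⁵, c²d, d⁻¹, cd⁻¹, c²d⁻¹}.
No further products give new elements, so |G| = 12.

Answer: 12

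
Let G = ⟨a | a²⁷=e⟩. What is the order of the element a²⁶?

Compute successive powers until reaching e:
  (a²⁶)¹ = a²⁶, (a²⁶)² = a²⁵, (a²⁶)³ = a²⁴, (a²⁶)⁴ = a²³, (a²⁶)⁵ = a²², (a²⁶)⁶ = a²¹, (a²⁶)⁷ = a²⁰, (a²⁶)⁸ = a¹⁹, (a²⁶)⁹ = a¹⁸, (a²⁶)¹⁰ = a¹⁷, (a²⁶)¹¹ = a¹⁶, (a²⁶)¹² = a¹⁵, (a²⁶)¹³ = a¹⁴, (a²⁶)¹⁴ = a¹³, (a²⁶)¹⁵ = a¹², (a²⁶)¹⁶ = a¹¹, (a²⁶)¹⁷ = a¹⁰, (a²⁶)¹⁸ = a⁹, (a²⁶)¹⁹ = a⁸, (a²⁶)²⁰ = a⁷, (a²⁶)²¹ = a⁶, (a²⁶)²² = a⁵, (a²⁶)²³ = a⁴, (a²⁶)²⁴ = a³, (a²⁶)²⁵ = a², (a²⁶)²⁶ = a, (a²⁶)²⁷ = e.
The smallest positive k with (a²⁶)ᵏ = e is 27.

Answer: 27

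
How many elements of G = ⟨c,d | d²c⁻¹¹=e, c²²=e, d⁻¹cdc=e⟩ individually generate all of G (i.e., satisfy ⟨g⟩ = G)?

⟨g⟩ = G would require ord(g) = |G| = 44, but the maximum element order in G is 22 < 44. So G is not cyclic and no single element generates it: the count is 0.

Answer: 0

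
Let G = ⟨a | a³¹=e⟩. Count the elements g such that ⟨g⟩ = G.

G is cyclic of order 31. An element generates G iff its order is 31, and a cyclic group of order 31 has exactly φ(31) = 30 such elements.

Answer: 30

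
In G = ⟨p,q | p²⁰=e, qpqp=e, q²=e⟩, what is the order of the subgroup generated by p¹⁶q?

|⟨p¹⁶q⟩| equals the order of p¹⁶q. Compute successive powers until reaching e:
  (p¹⁶q)¹ = p¹⁶q, (p¹⁶q)² = e.
The smallest positive k with (p¹⁶q)ᵏ = e is 2, so |⟨p¹⁶q⟩| = 2.

Answer: 2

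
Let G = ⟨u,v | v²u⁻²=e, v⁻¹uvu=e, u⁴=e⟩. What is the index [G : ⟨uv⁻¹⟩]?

First find ord(uv⁻¹) by computing successive powers:
  (uv⁻¹)¹ = uv⁻¹, (uv⁻¹)² = u², (uv⁻¹)³ = uv, (uv⁻¹)⁴ = e.
So |⟨uv⁻¹⟩| = ord(uv⁻¹) = 4. With |G| = 8, by Lagrange [G : ⟨uv⁻¹⟩] = 8/4 = 2.

Answer: 2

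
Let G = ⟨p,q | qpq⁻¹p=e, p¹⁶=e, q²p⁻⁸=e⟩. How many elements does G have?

Enumerate words in the generators, reducing via the relations: the distinct elements are
  {e, p, q, pq, p², p³, p⁴, p⁵, p⁶, p⁷, p⁸, p⁹, p²q, p³q, p¹², p¹³, p¹¹, p¹⁰, p¹⁴, p¹⁵, p⁴q, p⁵q, p⁶q, p⁷q, q⁻¹, pq⁻¹, p²q⁻¹, p³q⁻¹, p⁴q⁻¹, p⁵q⁻¹, p⁶q⁻¹, p⁷q⁻¹}.
No further products give new elements, so |G| = 32.

Answer: 32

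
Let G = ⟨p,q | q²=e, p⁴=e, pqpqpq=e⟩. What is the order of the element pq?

Compute successive powers until reaching e:
  (pq)¹ = pq, (pq)² = qp³, (pq)³ = e.
The smallest positive k with (pq)ᵏ = e is 3.

Answer: 3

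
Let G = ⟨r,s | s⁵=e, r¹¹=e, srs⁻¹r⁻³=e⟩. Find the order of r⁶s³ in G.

Compute successive powers until reaching e:
  (r⁶s³)¹ = r⁶s³, (r⁶s³)² = r³s, (r⁶s³)³ = r¹⁰s⁴, (r⁶s³)⁴ = rs², (r⁶s³)⁵ = e.
The smallest positive k with (r⁶s³)ᵏ = e is 5.

Answer: 5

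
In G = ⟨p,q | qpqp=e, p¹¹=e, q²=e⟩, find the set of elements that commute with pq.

⟨pq⟩ ⊆ C_G(pq) since powers of pq commute with pq; so |C_G(pq)| ≥ |⟨pq⟩| = 2.
By orbit–stabilizer, |C_G(pq)| = |G| / |conj. class of pq| = 22 / 11 = 2.
The 2 elements commuting with pq are {e, pq}.

Answer: {e, pq}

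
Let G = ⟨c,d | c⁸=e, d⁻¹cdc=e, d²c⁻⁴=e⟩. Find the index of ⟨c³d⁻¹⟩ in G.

First find ord(c³d⁻¹) by computing successive powers:
  (c³d⁻¹)¹ = c³d⁻¹, (c³d⁻¹)² = c⁴, (c³d⁻¹)³ = c³d, (c³d⁻¹)⁴ = e.
So |⟨c³d⁻¹⟩| = ord(c³d⁻¹) = 4. With |G| = 16, by Lagrange [G : ⟨c³d⁻¹⟩] = 16/4 = 4.

Answer: 4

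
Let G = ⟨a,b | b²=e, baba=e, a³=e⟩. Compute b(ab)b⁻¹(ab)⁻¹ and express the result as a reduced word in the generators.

[b, (ab)] = b·(ab)·b⁻¹·(ab)⁻¹.
  b · (ab) = a²
  (a²) · b = a²b
  (a²b) · (ab) = a

Answer: a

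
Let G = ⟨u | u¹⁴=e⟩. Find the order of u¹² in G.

Compute successive powers until reaching e:
  (u¹²)¹ = u¹², (u¹²)² = u¹⁰, (u¹²)³ = u⁸, (u¹²)⁴ = u⁶, (u¹²)⁵ = u⁴, (u¹²)⁶ = u², (u¹²)⁷ = e.
The smallest positive k with (u¹²)ᵏ = e is 7.

Answer: 7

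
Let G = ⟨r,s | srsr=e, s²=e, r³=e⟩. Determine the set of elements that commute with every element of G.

An element z ∈ Z(G) iff z commutes with every generator.
For example e is central: e·r = r = r·e; e·s = s = s·e.
Whereas r ∉ Z(G) since r·s = rs ≠ r²s = s·r.
Checking each of the 6 elements this way gives Z(G) = {e}, of order 1.

Answer: {e}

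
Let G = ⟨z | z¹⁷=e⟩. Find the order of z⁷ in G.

Compute successive powers until reaching e:
  (z⁷)¹ = z⁷, (z⁷)² = z¹⁴, (z⁷)³ = z⁴, (z⁷)⁴ = z¹¹, (z⁷)⁵ = z, (z⁷)⁶ = z⁸, (z⁷)⁷ = z¹⁵, (z⁷)⁸ = z⁵, (z⁷)⁹ = z¹², (z⁷)¹⁰ = z², (z⁷)¹¹ = z⁹, (z⁷)¹² = z¹⁶, (z⁷)¹³ = z⁶, (z⁷)¹⁴ = z¹³, (z⁷)¹⁵ = z³, (z⁷)¹⁶ = z¹⁰, (z⁷)¹⁷ = e.
The smallest positive k with (z⁷)ᵏ = e is 17.

Answer: 17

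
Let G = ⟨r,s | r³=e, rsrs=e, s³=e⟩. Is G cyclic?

Every cyclic group is abelian. But r·s = rs while s·r = r²s², so r·s ≠ s·r and G is not abelian. Hence G is not cyclic.

Answer: No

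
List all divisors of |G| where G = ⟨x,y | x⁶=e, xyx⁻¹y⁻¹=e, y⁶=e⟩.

|G| = 36 = 2² · 3². By Lagrange's theorem the order of any subgroup divides 36; the divisors of 36 are 1, 2, 3, 4, 6, 9, 12, 18, 36.

Answer: 1, 2, 3, 4, 6, 9, 12, 18, 36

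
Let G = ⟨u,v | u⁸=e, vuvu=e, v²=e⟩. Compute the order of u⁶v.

Compute successive powers until reaching e:
  (u⁶v)¹ = u⁶v, (u⁶v)² = e.
The smallest positive k with (u⁶v)ᵏ = e is 2.

Answer: 2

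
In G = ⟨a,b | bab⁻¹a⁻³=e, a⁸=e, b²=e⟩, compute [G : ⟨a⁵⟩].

First find ord(a⁵) by computing successive powers:
  (a⁵)¹ = a⁵, (a⁵)² = a², (a⁵)³ = a⁷, (a⁵)⁴ = a⁴, (a⁵)⁵ = a, (a⁵)⁶ = a⁶, (a⁵)⁷ = a³, (a⁵)⁸ = e.
So |⟨a⁵⟩| = ord(a⁵) = 8. With |G| = 16, by Lagrange [G : ⟨a⁵⟩] = 16/8 = 2.

Answer: 2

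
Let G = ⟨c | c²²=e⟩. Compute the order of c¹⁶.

Compute successive powers until reaching e:
  (c¹⁶)¹ = c¹⁶, (c¹⁶)² = c¹⁰, (c¹⁶)³ = c⁴, (c¹⁶)⁴ = c²⁰, (c¹⁶)⁵ = c¹⁴, (c¹⁶)⁶ = c⁸, (c¹⁶)⁷ = c², (c¹⁶)⁸ = c¹⁸, (c¹⁶)⁹ = c¹², (c¹⁶)¹⁰ = c⁶, (c¹⁶)¹¹ = e.
The smallest positive k with (c¹⁶)ᵏ = e is 11.

Answer: 11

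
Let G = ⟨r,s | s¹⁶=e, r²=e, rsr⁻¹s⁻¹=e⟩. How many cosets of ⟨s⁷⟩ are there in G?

First find ord(s⁷) by computing successive powers:
  (s⁷)¹ = s⁷, (s⁷)² = s¹⁴, (s⁷)³ = s⁵, (s⁷)⁴ = s¹², (s⁷)⁵ = s³, (s⁷)⁶ = s¹⁰, (s⁷)⁷ = s, (s⁷)⁸ = s⁸, (s⁷)⁹ = s¹⁵, (s⁷)¹⁰ = s⁶, (s⁷)¹¹ = s¹³, (s⁷)¹² = s⁴, (s⁷)¹³ = s¹¹, (s⁷)¹⁴ = s², (s⁷)¹⁵ = s⁹, (s⁷)¹⁶ = e.
So |⟨s⁷⟩| = ord(s⁷) = 16. With |G| = 32, by Lagrange [G : ⟨s⁷⟩] = 32/16 = 2.

Answer: 2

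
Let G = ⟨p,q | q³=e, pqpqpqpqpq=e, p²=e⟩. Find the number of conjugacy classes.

The conjugacy classes (representative and size) are:
  [e] (size 1), [pqpq²pqpq²p] (size 15), [qpqpq²p] (size 20), [pq²pq²p] (size 12), [q²pqpq²] (size 12).
Class equation: 1 + 15 + 20 + 12 + 12 = 60 = |G|. So G has 5 conjugacy classes.

Answer: 5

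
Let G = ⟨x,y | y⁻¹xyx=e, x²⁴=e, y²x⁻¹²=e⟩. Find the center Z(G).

An element z ∈ Z(G) iff z commutes with every generator.
For example x¹² is central: (x¹²)·x = x¹³ = x·(x¹²); (x¹²)·y = y⁻¹ = y·(x¹²).
Whereas x ∉ Z(G) since x·y = xy ≠ x¹¹y⁻¹ = y·x.
Checking each of the 48 elements this way gives Z(G) = {e, x¹²}, of order 2.

Answer: {e, x¹²}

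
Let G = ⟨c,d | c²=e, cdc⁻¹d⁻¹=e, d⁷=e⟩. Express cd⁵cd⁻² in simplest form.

Multiply left to right, reducing at each step:
  c · d⁵ = cd⁵
  (cd⁵) · c = d⁵
  (d⁵) · d⁻² = d³

Answer: d³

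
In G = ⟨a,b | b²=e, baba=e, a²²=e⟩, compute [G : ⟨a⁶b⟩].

First find ord(a⁶b) by computing successive powers:
  (a⁶b)¹ = a⁶b, (a⁶b)² = e.
So |⟨a⁶b⟩| = ord(a⁶b) = 2. With |G| = 44, by Lagrange [G : ⟨a⁶b⟩] = 44/2 = 22.

Answer: 22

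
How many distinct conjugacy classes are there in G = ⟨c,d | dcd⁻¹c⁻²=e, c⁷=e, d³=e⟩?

The conjugacy classes (representative and size) are:
  [e] (size 1), [c²] (size 3), [c⁵] (size 3), [d] (size 7), [d²] (size 7).
Class equation: 1 + 3 + 3 + 7 + 7 = 21 = |G|. So G has 5 conjugacy classes.

Answer: 5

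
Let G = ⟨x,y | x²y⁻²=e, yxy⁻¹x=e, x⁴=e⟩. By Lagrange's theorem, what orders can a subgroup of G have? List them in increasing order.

|G| = 8 = 2³. By Lagrange's theorem the order of any subgroup divides 8; the divisors of 8 are 1, 2, 4, 8.

Answer: 1, 2, 4, 8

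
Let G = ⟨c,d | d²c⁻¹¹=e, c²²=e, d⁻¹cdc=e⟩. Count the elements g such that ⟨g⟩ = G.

⟨g⟩ = G would require ord(g) = |G| = 44, but the maximum element order in G is 22 < 44. So G is not cyclic and no single element generates it: the count is 0.

Answer: 0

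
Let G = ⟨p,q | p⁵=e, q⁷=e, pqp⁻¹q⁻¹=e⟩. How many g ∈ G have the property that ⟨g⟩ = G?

G is cyclic of order 35. An element generates G iff its order is 35, and a cyclic group of order 35 has exactly φ(35) = 24 such elements.

Answer: 24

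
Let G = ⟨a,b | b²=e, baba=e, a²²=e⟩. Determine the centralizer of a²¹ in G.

⟨a²¹⟩ ⊆ C_G(a²¹) since powers of a²¹ commute with a²¹; so |C_G(a²¹)| ≥ |⟨a²¹⟩| = 22.
By orbit–stabilizer, |C_G(a²¹)| = |G| / |conj. class of a²¹| = 44 / 2 = 22.
The 22 elements commuting with a²¹ are {e, a, a², a³, a⁴, a⁵, a⁶, a⁷, a⁸, a⁹, a¹⁰, a¹¹, a¹², a¹³, a¹⁴, a¹⁵, a¹⁶, a¹⁷, a¹⁸, a¹⁹, a²⁰, a²¹}.

Answer: {e, a, a², a³, a⁴, a⁵, a⁶, a⁷, a⁸, a⁹, a¹⁰, a¹¹, a¹², a¹³, a¹⁴, a¹⁵, a¹⁶, a¹⁷, a¹⁸, a¹⁹, a²⁰, a²¹}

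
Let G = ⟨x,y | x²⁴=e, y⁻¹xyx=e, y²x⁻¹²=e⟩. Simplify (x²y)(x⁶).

Compute (x²y) · (x⁶) by multiplying left to right and reducing via the relations at each step:
  (x²y) · x⁶ = x⁸y⁻¹

Answer: x⁸y⁻¹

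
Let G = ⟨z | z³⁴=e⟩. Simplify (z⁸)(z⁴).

Compute (z⁸) · (z⁴) by multiplying left to right and reducing via the relations at each step:
  (z⁸) · z⁴ = z¹²

Answer: z¹²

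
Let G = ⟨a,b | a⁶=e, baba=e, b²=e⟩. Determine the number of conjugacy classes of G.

The conjugacy classes (representative and size) are:
  [e] (size 1), [a⁵] (size 2), [a⁴] (size 2), [a³] (size 1), [b] (size 3), [a³b] (size 3).
Class equation: 1 + 2 + 2 + 1 + 3 + 3 = 12 = |G|. So G has 6 conjugacy classes.

Answer: 6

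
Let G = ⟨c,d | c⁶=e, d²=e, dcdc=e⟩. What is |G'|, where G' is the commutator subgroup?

G' = [G, G] is generated by all commutators. The generator-pair commutators are: [c, d] = c².
The subgroup they normally generate is {e, c², c⁴}, of order 3.
Check: |G/G'| = 12/3 = 4 is the order of the abelianisation.

Answer: 3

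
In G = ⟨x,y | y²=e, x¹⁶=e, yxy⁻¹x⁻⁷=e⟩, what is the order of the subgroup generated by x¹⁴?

|⟨x¹⁴⟩| equals the order of x¹⁴. Compute successive powers until reaching e:
  (x¹⁴)¹ = x¹⁴, (x¹⁴)² = x¹², (x¹⁴)³ = x¹⁰, (x¹⁴)⁴ = x⁸, (x¹⁴)⁵ = x⁶, (x¹⁴)⁶ = x⁴, (x¹⁴)⁷ = x², (x¹⁴)⁸ = e.
The smallest positive k with (x¹⁴)ᵏ = e is 8, so |⟨x¹⁴⟩| = 8.

Answer: 8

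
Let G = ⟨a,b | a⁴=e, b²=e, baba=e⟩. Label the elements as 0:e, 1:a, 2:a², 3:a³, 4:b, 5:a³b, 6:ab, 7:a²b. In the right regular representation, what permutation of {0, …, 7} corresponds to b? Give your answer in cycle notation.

(0 4)(1 6)(2 7)(3 5)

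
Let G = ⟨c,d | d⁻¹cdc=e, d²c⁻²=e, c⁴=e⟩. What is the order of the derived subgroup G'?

G' = [G, G] is generated by all commutators. The generator-pair commutators are: [c, d] = c².
The subgroup they normally generate is {e, c²}, of order 2.
Check: |G/G'| = 8/2 = 4 is the order of the abelianisation.

Answer: 2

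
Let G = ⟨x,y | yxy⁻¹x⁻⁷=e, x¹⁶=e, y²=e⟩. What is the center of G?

An element z ∈ Z(G) iff z commutes with every generator.
For example x⁸ is central: (x⁸)·x = x⁹ = x·(x⁸); (x⁸)·y = x⁸y = y·(x⁸).
Whereas x ∉ Z(G) since x·y = xy ≠ x⁷y = y·x.
Checking each of the 32 elements this way gives Z(G) = {e, x⁸}, of order 2.

Answer: {e, x⁸}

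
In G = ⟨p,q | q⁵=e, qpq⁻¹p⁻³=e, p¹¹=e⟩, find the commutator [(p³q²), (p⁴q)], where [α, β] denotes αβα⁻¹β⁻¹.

[(p³q²), (p⁴q)] = (p³q²)·(p⁴q)·(p³q²)⁻¹·(p⁴q)⁻¹.
  (p³q²) · (p⁴q) = p⁶q³
  (p⁶q³) · (p⁷q³) = p⁸q
  (p⁸q) · (p⁶q⁴) = p⁴

Answer: p⁴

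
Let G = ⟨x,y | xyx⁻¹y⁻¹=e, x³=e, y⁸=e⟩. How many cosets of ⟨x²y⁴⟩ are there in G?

First find ord(x²y⁴) by computing successive powers:
  (x²y⁴)¹ = x²y⁴, (x²y⁴)² = x, (x²y⁴)³ = y⁴, (x²y⁴)⁴ = x², (x²y⁴)⁵ = xy⁴, (x²y⁴)⁶ = e.
So |⟨x²y⁴⟩| = ord(x²y⁴) = 6. With |G| = 24, by Lagrange [G : ⟨x²y⁴⟩] = 24/6 = 4.

Answer: 4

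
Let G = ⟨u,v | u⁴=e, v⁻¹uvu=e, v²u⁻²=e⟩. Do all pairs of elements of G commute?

u·v = uv but v·u = uv⁻¹, so u·v ≠ v·u and G is not abelian.

Answer: No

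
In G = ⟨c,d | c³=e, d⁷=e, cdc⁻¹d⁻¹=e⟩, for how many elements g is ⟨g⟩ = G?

G is cyclic of order 21. An element generates G iff its order is 21, and a cyclic group of order 21 has exactly φ(21) = 12 such elements.

Answer: 12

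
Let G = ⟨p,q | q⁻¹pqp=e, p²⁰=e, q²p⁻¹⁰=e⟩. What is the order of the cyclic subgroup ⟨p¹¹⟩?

|⟨p¹¹⟩| equals the order of p¹¹. Compute successive powers until reaching e:
  (p¹¹)¹ = p¹¹, (p¹¹)² = p², (p¹¹)³ = p¹³, (p¹¹)⁴ = p⁴, (p¹¹)⁵ = p¹⁵, (p¹¹)⁶ = p⁶, (p¹¹)⁷ = p¹⁷, (p¹¹)⁸ = p⁸, (p¹¹)⁹ = p¹⁹, (p¹¹)¹⁰ = p¹⁰, (p¹¹)¹¹ = p, (p¹¹)¹² = p¹², (p¹¹)¹³ = p³, (p¹¹)¹⁴ = p¹⁴, (p¹¹)¹⁵ = p⁵, (p¹¹)¹⁶ = p¹⁶, (p¹¹)¹⁷ = p⁷, (p¹¹)¹⁸ = p¹⁸, (p¹¹)¹⁹ = p⁹, (p¹¹)²⁰ = e.
The smallest positive k with (p¹¹)ᵏ = e is 20, so |⟨p¹¹⟩| = 20.

Answer: 20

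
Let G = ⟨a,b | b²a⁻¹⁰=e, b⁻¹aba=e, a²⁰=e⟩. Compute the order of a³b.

Compute successive powers until reaching e:
  (a³b)¹ = a³b, (a³b)² = a¹⁰, (a³b)³ = a³b⁻¹, (a³b)⁴ = e.
The smallest positive k with (a³b)ᵏ = e is 4.

Answer: 4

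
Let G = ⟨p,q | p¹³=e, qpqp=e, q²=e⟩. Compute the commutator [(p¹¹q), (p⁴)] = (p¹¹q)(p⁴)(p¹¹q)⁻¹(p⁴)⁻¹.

[(p¹¹q), (p⁴)] = (p¹¹q)·(p⁴)·(p¹¹q)⁻¹·(p⁴)⁻¹.
  (p¹¹q) · (p⁴) = p⁷q
  (p⁷q) · (p¹¹q) = p⁹
  (p⁹) · (p⁹) = p⁵

Answer: p⁵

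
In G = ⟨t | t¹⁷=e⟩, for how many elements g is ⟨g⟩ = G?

G is cyclic of order 17. An element generates G iff its order is 17, and a cyclic group of order 17 has exactly φ(17) = 16 such elements.

Answer: 16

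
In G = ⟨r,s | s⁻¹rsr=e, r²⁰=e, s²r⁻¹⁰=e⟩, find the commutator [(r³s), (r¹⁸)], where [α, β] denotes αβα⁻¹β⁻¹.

[(r³s), (r¹⁸)] = (r³s)·(r¹⁸)·(r³s)⁻¹·(r¹⁸)⁻¹.
  (r³s) · (r¹⁸) = r⁵s
  (r⁵s) · (r³s⁻¹) = r²
  (r²) · (r²) = r⁴

Answer: r⁴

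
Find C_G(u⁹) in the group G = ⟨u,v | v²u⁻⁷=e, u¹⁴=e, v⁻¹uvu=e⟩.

⟨u⁹⟩ ⊆ C_G(u⁹) since powers of u⁹ commute with u⁹; so |C_G(u⁹)| ≥ |⟨u⁹⟩| = 14.
By orbit–stabilizer, |C_G(u⁹)| = |G| / |conj. class of u⁹| = 28 / 2 = 14.
The 14 elements commuting with u⁹ are {e, u, u², u³, u⁴, u⁵, u⁶, u⁷, u⁸, u⁹, u¹⁰, u¹¹, u¹², u¹³}.

Answer: {e, u, u², u³, u⁴, u⁵, u⁶, u⁷, u⁸, u⁹, u¹⁰, u¹¹, u¹², u¹³}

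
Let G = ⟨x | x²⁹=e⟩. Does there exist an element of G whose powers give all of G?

|G| = 29. The element x has order 29 (its powers give 29 distinct elements), so ⟨x⟩ = G and G is cyclic.

Answer: Yes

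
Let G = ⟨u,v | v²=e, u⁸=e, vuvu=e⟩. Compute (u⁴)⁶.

Compute successive powers of (u⁴), reducing at each step:
  (u⁴)²: (u⁴) · u⁴ = e
  (u⁴)³: e · u⁴ = u⁴
  (u⁴)⁴: (u⁴) · u⁴ = e
  (u⁴)⁵: e · u⁴ = u⁴
  (u⁴)⁶: (u⁴) · u⁴ = e

Answer: e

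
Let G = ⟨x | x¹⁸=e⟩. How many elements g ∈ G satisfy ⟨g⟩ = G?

G is cyclic of order 18. An element generates G iff its order is 18, and a cyclic group of order 18 has exactly φ(18) = 6 such elements.

Answer: 6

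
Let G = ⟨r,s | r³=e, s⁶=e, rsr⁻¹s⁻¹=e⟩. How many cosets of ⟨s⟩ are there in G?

First find ord(s) by computing successive powers:
  s¹ = s, s² = s², s³ = s³, s⁴ = s⁴, s⁵ = s⁵, s⁶ = e.
So |⟨s⟩| = ord(s) = 6. With |G| = 18, by Lagrange [G : ⟨s⟩] = 18/6 = 3.

Answer: 3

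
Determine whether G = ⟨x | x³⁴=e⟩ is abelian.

G has a single generator, so G is cyclic and hence abelian.

Answer: Yes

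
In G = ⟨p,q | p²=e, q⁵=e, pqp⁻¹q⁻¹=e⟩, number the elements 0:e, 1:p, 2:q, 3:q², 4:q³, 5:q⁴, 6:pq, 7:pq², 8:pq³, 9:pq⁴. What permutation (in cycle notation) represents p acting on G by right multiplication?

(0 1)(2 6)(3 7)(4 8)(5 9)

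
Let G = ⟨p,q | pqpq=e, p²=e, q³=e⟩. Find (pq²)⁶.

Compute successive powers of (pq²), reducing at each step:
  (pq²)²: (pq²) · p = q;   q · q² = e
  (pq²)³: e · p = p;   p · q² = pq²
  (pq²)⁴: (pq²) · p = q;   q · q² = e
  (pq²)⁵: e · p = p;   p · q² = pq²
  (pq²)⁶: (pq²) · p = q;   q · q² = e

Answer: e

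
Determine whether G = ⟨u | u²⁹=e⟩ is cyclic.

|G| = 29. The element u has order 29 (its powers give 29 distinct elements), so ⟨u⟩ = G and G is cyclic.

Answer: Yes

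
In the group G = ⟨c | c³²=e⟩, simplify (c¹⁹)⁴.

Compute successive powers of (c¹⁹), reducing at each step:
  (c¹⁹)²: (c¹⁹) · c¹⁹ = c⁶
  (c¹⁹)³: (c⁶) · c¹⁹ = c²⁵
  (c¹⁹)⁴: (c²⁵) · c¹⁹ = c¹²

Answer: c¹²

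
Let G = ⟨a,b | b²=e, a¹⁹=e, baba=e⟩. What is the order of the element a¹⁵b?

Compute successive powers until reaching e:
  (a¹⁵b)¹ = a¹⁵b, (a¹⁵b)² = e.
The smallest positive k with (a¹⁵b)ᵏ = e is 2.

Answer: 2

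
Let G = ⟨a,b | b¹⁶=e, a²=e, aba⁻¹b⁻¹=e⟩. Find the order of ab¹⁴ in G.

Compute successive powers until reaching e:
  (ab¹⁴)¹ = ab¹⁴, (ab¹⁴)² = b¹², (ab¹⁴)³ = ab¹⁰, (ab¹⁴)⁴ = b⁸, (ab¹⁴)⁵ = ab⁶, (ab¹⁴)⁶ = b⁴, (ab¹⁴)⁷ = ab², (ab¹⁴)⁸ = e.
The smallest positive k with (ab¹⁴)ᵏ = e is 8.

Answer: 8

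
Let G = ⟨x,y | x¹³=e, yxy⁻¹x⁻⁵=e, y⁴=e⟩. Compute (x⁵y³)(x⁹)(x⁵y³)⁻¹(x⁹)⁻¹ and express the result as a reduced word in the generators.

[(x⁵y³), (x⁹)] = (x⁵y³)·(x⁹)·(x⁵y³)⁻¹·(x⁹)⁻¹.
  (x⁵y³) · (x⁹) = x¹²y³
  (x¹²y³) · (xy) = x⁷
  (x⁷) · (x⁴) = x¹¹

Answer: x¹¹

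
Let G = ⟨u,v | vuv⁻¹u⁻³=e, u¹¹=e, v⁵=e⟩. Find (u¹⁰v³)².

Compute successive powers of (u¹⁰v³), reducing at each step:
  (u¹⁰v³)²: (u¹⁰v³) · u¹⁰ = u⁵v³;   (u⁵v³) · v³ = u⁵v

Answer: u⁵v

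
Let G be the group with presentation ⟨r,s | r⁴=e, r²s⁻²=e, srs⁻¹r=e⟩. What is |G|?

Enumerate words in the generators, reducing via the relations: the distinct elements are
  {e, r, s, rs, r², r³, s⁻¹, rs⁻¹}.
No further products give new elements, so |G| = 8.

Answer: 8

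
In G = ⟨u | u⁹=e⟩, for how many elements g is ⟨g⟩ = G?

G is cyclic of order 9. An element generates G iff its order is 9, and a cyclic group of order 9 has exactly φ(9) = 6 such elements.

Answer: 6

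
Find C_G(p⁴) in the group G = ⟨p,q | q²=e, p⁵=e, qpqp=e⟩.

⟨p⁴⟩ ⊆ C_G(p⁴) since powers of p⁴ commute with p⁴; so |C_G(p⁴)| ≥ |⟨p⁴⟩| = 5.
By orbit–stabilizer, |C_G(p⁴)| = |G| / |conj. class of p⁴| = 10 / 2 = 5.
The 5 elements commuting with p⁴ are {e, p, p², p³, p⁴}.

Answer: {e, p, p², p³, p⁴}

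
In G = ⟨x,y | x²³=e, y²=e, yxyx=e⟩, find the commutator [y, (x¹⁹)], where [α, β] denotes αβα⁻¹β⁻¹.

[y, (x¹⁹)] = y·(x¹⁹)·y⁻¹·(x¹⁹)⁻¹.
  y · (x¹⁹) = x⁴y
  (x⁴y) · y = x⁴
  (x⁴) · (x⁴) = x⁸

Answer: x⁸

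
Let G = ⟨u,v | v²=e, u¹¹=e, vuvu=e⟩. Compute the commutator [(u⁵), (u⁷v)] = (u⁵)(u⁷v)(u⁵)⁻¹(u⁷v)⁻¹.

[(u⁵), (u⁷v)] = (u⁵)·(u⁷v)·(u⁵)⁻¹·(u⁷v)⁻¹.
  (u⁵) · (u⁷v) = uv
  (uv) · (u⁶) = u⁶v
  (u⁶v) · (u⁷v) = u¹⁰

Answer: u¹⁰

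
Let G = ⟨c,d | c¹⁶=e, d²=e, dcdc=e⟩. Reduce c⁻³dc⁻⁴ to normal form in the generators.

Multiply left to right, reducing at each step:
  (c¹³) · d = c¹³d
  (c¹³d) · c⁻⁴ = cd

Answer: cd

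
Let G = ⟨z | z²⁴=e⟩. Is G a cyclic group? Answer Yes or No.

|G| = 24. The element z has order 24 (its powers give 24 distinct elements), so ⟨z⟩ = G and G is cyclic.

Answer: Yes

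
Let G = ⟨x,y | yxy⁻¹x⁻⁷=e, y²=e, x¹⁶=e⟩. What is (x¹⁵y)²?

Compute successive powers of (x¹⁵y), reducing at each step:
  (x¹⁵y)²: (x¹⁵y) · x¹⁵ = x⁸y;   (x⁸y) · y = x⁸

Answer: x⁸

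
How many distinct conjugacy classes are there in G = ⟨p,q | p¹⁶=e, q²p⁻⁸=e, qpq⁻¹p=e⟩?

The conjugacy classes (representative and size) are:
  [e] (size 1), [p] (size 2), [p¹⁴] (size 2), [p¹³] (size 2), [p¹²] (size 2), [p⁵] (size 2), [p¹⁰] (size 2), [p⁷] (size 2), [p⁸] (size 1), [q⁻¹] (size 8), [p⁷q⁻¹] (size 8).
Class equation: 1 + 2 + 2 + 2 + 2 + 2 + 2 + 2 + 1 + 8 + 8 = 32 = |G|. So G has 11 conjugacy classes.

Answer: 11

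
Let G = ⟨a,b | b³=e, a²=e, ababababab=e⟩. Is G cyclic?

Every cyclic group is abelian. But a·b = ab while b·a = ba, so a·b ≠ b·a and G is not abelian. Hence G is not cyclic.

Answer: No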